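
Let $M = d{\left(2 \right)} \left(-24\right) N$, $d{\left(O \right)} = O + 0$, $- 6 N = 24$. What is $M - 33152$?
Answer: $-32960$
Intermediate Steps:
$N = -4$ ($N = \left(- \frac{1}{6}\right) 24 = -4$)
$d{\left(O \right)} = O$
$M = 192$ ($M = 2 \left(-24\right) \left(-4\right) = \left(-48\right) \left(-4\right) = 192$)
$M - 33152 = 192 - 33152 = -32960$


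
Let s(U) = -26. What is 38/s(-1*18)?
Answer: -19/13 ≈ -1.4615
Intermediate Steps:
38/s(-1*18) = 38/(-26) = 38*(-1/26) = -19/13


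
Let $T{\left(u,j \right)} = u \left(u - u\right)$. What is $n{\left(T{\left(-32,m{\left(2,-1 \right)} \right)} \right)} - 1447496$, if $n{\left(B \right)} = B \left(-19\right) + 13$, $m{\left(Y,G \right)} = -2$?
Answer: $-1447483$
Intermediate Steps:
$T{\left(u,j \right)} = 0$ ($T{\left(u,j \right)} = u 0 = 0$)
$n{\left(B \right)} = 13 - 19 B$ ($n{\left(B \right)} = - 19 B + 13 = 13 - 19 B$)
$n{\left(T{\left(-32,m{\left(2,-1 \right)} \right)} \right)} - 1447496 = \left(13 - 0\right) - 1447496 = \left(13 + 0\right) - 1447496 = 13 - 1447496 = -1447483$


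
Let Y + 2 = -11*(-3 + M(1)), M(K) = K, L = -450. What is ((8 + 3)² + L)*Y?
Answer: -6580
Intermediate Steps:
Y = 20 (Y = -2 - 11*(-3 + 1) = -2 - 11*(-2) = -2 + 22 = 20)
((8 + 3)² + L)*Y = ((8 + 3)² - 450)*20 = (11² - 450)*20 = (121 - 450)*20 = -329*20 = -6580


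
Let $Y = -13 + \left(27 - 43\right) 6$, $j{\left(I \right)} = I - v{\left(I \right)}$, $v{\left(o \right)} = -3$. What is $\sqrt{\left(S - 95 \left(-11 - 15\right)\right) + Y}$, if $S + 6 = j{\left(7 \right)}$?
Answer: $\sqrt{2365} \approx 48.631$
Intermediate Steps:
$j{\left(I \right)} = 3 + I$ ($j{\left(I \right)} = I - -3 = I + 3 = 3 + I$)
$S = 4$ ($S = -6 + \left(3 + 7\right) = -6 + 10 = 4$)
$Y = -109$ ($Y = -13 + \left(27 - 43\right) 6 = -13 - 96 = -109$)
$\sqrt{\left(S - 95 \left(-11 - 15\right)\right) + Y} = \sqrt{\left(4 - 95 \left(-11 - 15\right)\right) - 109} = \sqrt{\left(4 - -2470\right) - 109} = \sqrt{\left(4 + 2470\right) - 109} = \sqrt{2474 - 109} = \sqrt{2365}$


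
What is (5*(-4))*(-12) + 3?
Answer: 243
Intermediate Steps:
(5*(-4))*(-12) + 3 = -20*(-12) + 3 = 240 + 3 = 243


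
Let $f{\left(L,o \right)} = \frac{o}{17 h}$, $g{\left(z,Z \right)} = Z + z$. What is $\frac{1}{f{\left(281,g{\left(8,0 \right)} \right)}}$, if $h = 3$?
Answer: $\frac{51}{8} \approx 6.375$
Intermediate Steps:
$f{\left(L,o \right)} = \frac{o}{51}$ ($f{\left(L,o \right)} = \frac{o}{17 \cdot 3} = \frac{o}{51}$)
$\frac{1}{f{\left(281,g{\left(8,0 \right)} \right)}} = \frac{1}{\frac{1}{51} \left(0 + 8\right)} = \frac{1}{\frac{1}{51} \cdot 8} = \frac{1}{\frac{8}{51}} = \frac{51}{8}$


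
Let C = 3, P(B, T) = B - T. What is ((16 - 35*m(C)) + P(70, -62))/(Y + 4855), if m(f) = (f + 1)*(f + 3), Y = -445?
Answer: -346/2205 ≈ -0.15692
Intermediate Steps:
m(f) = (1 + f)*(3 + f)
((16 - 35*m(C)) + P(70, -62))/(Y + 4855) = ((16 - 35*(3 + 3² + 4*3)) + (70 - 1*(-62)))/(-445 + 4855) = ((16 - 35*(3 + 9 + 12)) + (70 + 62))/4410 = ((16 - 35*24) + 132)*(1/4410) = ((16 - 840) + 132)*(1/4410) = (-824 + 132)*(1/4410) = -692*1/4410 = -346/2205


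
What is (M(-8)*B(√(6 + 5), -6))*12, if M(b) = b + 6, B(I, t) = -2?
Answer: 48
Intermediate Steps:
M(b) = 6 + b
(M(-8)*B(√(6 + 5), -6))*12 = ((6 - 8)*(-2))*12 = -2*(-2)*12 = 4*12 = 48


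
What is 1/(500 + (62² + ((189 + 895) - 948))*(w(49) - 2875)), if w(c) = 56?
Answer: -1/11219120 ≈ -8.9134e-8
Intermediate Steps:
1/(500 + (62² + ((189 + 895) - 948))*(w(49) - 2875)) = 1/(500 + (62² + ((189 + 895) - 948))*(56 - 2875)) = 1/(500 + (3844 + (1084 - 948))*(-2819)) = 1/(500 + (3844 + 136)*(-2819)) = 1/(500 + 3980*(-2819)) = 1/(500 - 11219620) = 1/(-11219120) = -1/11219120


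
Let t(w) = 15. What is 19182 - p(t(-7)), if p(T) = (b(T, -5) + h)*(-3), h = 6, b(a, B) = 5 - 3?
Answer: 19206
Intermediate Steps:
b(a, B) = 2
p(T) = -24 (p(T) = (2 + 6)*(-3) = 8*(-3) = -24)
19182 - p(t(-7)) = 19182 - 1*(-24) = 19182 + 24 = 19206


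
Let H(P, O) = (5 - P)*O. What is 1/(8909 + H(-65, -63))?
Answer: 1/4499 ≈ 0.00022227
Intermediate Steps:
H(P, O) = O*(5 - P)
1/(8909 + H(-65, -63)) = 1/(8909 - 63*(5 - 1*(-65))) = 1/(8909 - 63*(5 + 65)) = 1/(8909 - 63*70) = 1/(8909 - 4410) = 1/4499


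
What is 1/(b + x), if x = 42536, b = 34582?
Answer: 1/77118 ≈ 1.2967e-5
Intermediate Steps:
1/(b + x) = 1/(34582 + 42536) = 1/77118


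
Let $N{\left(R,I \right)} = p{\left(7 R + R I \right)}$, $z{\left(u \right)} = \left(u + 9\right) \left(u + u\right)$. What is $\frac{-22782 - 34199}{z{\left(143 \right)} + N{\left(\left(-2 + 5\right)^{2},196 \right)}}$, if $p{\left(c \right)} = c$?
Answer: $- \frac{56981}{45299} \approx -1.2579$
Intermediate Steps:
$z{\left(u \right)} = 2 u \left(9 + u\right)$ ($z{\left(u \right)} = \left(9 + u\right) 2 u = 2 u \left(9 + u\right)$)
$N{\left(R,I \right)} = 7 R + I R$ ($N{\left(R,I \right)} = 7 R + R I = 7 R + I R$)
$\frac{-22782 - 34199}{z{\left(143 \right)} + N{\left(\left(-2 + 5\right)^{2},196 \right)}} = \frac{-22782 - 34199}{2 \cdot 143 \left(9 + 143\right) + \left(-2 + 5\right)^{2} \left(7 + 196\right)} = - \frac{56981}{2 \cdot 143 \cdot 152 + 3^{2} \cdot 203} = - \frac{56981}{43472 + 9 \cdot 203} = - \frac{56981}{43472 + 1827} = - \frac{56981}{45299}$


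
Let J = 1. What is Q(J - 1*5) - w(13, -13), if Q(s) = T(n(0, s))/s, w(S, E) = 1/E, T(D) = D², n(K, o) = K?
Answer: 1/13 ≈ 0.076923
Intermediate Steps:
Q(s) = 0 (Q(s) = 0²/s = 0/s = 0)
Q(J - 1*5) - w(13, -13) = 0 - 1/(-13) = 0 - 1*(-1/13) = 0 + 1/13 = 1/13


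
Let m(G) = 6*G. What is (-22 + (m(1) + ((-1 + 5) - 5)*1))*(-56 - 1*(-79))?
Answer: -391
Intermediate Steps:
(-22 + (m(1) + ((-1 + 5) - 5)*1))*(-56 - 1*(-79)) = (-22 + (6*1 + ((-1 + 5) - 5)*1))*(-56 - 1*(-79)) = (-22 + (6 + (4 - 5)*1))*(-56 + 79) = (-22 + (6 - 1*1))*23 = (-22 + (6 - 1))*23 = (-22 + 5)*23 = -17*23 = -391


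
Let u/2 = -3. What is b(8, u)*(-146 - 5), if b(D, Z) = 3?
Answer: -453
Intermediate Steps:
u = -6 (u = 2*(-3) = -6)
b(8, u)*(-146 - 5) = 3*(-146 - 5) = 3*(-151) = -453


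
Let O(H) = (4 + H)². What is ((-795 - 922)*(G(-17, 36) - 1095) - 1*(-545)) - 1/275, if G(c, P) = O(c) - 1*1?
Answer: 437856099/275 ≈ 1.5922e+6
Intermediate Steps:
G(c, P) = -1 + (4 + c)² (G(c, P) = (4 + c)² - 1*1 = (4 + c)² - 1 = -1 + (4 + c)²)
((-795 - 922)*(G(-17, 36) - 1095) - 1*(-545)) - 1/275 = ((-795 - 922)*((-1 + (4 - 17)²) - 1095) - 1*(-545)) - 1/275 = (-1717*((-1 + (-13)²) - 1095) + 545) - 1*1/275 = (-1717*((-1 + 169) - 1095) + 545) - 1/275 = (-1717*(168 - 1095) + 545) - 1/275 = (-1717*(-927) + 545) - 1/275 = (1591659 + 545) - 1/275 = 1592204 - 1/275 = 437856099/275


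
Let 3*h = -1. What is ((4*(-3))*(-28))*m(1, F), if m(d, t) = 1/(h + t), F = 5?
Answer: 72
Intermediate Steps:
h = -1/3 (h = (1/3)*(-1) = -1/3 ≈ -0.33333)
m(d, t) = 1/(-1/3 + t)
((4*(-3))*(-28))*m(1, F) = ((4*(-3))*(-28))*(3/(-1 + 3*5)) = (-12*(-28))*(3/(-1 + 15)) = 336*(3/14) = 72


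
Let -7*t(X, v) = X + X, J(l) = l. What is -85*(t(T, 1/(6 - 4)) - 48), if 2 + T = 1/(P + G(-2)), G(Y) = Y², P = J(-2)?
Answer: 28305/7 ≈ 4043.6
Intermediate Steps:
P = -2
T = -3/2 (T = -2 + 1/(-2 + (-2)²) = -2 + 1/(-2 + 4) = -2 + 1/2 = -2 + ½ = -3/2 ≈ -1.5000)
t(X, v) = -2*X/7 (t(X, v) = -(X + X)/7 = -2*X/7)
-85*(t(T, 1/(6 - 4)) - 48) = -85*(-2/7*(-3/2) - 48) = -85*(3/7 - 48) = -85*(-333/7) = 28305/7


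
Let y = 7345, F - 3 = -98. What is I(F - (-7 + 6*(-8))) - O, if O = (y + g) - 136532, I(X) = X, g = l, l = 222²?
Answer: 79863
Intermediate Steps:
F = -95 (F = 3 - 98 = -95)
l = 49284
g = 49284
O = -79903 (O = (7345 + 49284) - 136532 = 56629 - 136532 = -79903)
I(F - (-7 + 6*(-8))) - O = (-95 - (-7 + 6*(-8))) - 1*(-79903) = (-95 - (-7 - 48)) + 79903 = (-95 - 1*(-55)) + 79903 = (-95 + 55) + 79903 = -40 + 79903 = 79863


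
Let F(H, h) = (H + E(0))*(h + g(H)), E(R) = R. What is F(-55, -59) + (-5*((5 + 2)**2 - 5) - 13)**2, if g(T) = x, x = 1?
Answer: 57479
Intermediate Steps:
g(T) = 1
F(H, h) = H*(1 + h) (F(H, h) = (H + 0)*(h + 1) = H*(1 + h))
F(-55, -59) + (-5*((5 + 2)**2 - 5) - 13)**2 = -55*(1 - 59) + (-5*((5 + 2)**2 - 5) - 13)**2 = -55*(-58) + (-5*(7**2 - 5) - 13)**2 = 3190 + (-5*(49 - 5) - 13)**2 = 3190 + (-5*44 - 13)**2 = 3190 + (-220 - 13)**2 = 3190 + (-233)**2 = 3190 + 54289 = 57479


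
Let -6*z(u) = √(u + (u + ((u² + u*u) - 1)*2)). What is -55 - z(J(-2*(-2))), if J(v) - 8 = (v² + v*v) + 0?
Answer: -55 + √6478/6 ≈ -41.586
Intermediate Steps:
J(v) = 8 + 2*v² (J(v) = 8 + ((v² + v*v) + 0) = 8 + ((v² + v²) + 0) = 8 + (2*v² + 0) = 8 + 2*v²)
z(u) = -√(-2 + 2*u + 4*u²)/6 (z(u) = -√(u + (u + ((u² + u*u) - 1)*2))/6 = -√(u + (u + ((u² + u²) - 1)*2))/6 = -√(u + (u + (2*u² - 1)*2))/6 = -√(u + (u + (-1 + 2*u²)*2))/6 = -√(u + (u + (-2 + 4*u²)))/6 = -√(u + (-2 + u + 4*u²))/6 = -√(-2 + 2*u + 4*u²)/6)
-55 - z(J(-2*(-2))) = -55 - (-1)*√(-2 + 2*(8 + 2*(-2*(-2))²) + 4*(8 + 2*(-2*(-2))²)²)/6 = -55 - (-1)*√(-2 + 2*(8 + 2*4²) + 4*(8 + 2*4²)²)/6 = -55 - (-1)*√(-2 + 2*(8 + 2*16) + 4*(8 + 2*16)²)/6 = -55 - (-1)*√(-2 + 2*(8 + 32) + 4*(8 + 32)²)/6 = -55 - (-1)*√(-2 + 2*40 + 4*40²)/6 = -55 - (-1)*√(-2 + 80 + 4*1600)/6 = -55 - (-1)*√(-2 + 80 + 6400)/6 = -55 - (-1)*√6478/6 = -55 + √6478/6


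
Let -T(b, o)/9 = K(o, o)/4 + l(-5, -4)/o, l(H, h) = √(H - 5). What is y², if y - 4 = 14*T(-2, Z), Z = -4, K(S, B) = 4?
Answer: 9923/2 - 7686*I*√10 ≈ 4961.5 - 24305.0*I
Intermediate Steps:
l(H, h) = √(-5 + H)
T(b, o) = -9 - 9*I*√10/o (T(b, o) = -9*(4/4 + √(-5 - 5)/o) = -9*(4*(¼) + √(-10)/o) = -9*(1 + (I*√10)/o) = -9*(1 + I*√10/o) = -9 - 9*I*√10/o)
y = -122 + 63*I*√10/2 (y = 4 + 14*(-9 - 9*I*√10/(-4)) = 4 + 14*(-9 - 9*I*√10*(-¼)) = 4 + 14*(-9 + 9*I*√10/4) = 4 + (-126 + 63*I*√10/2) = -122 + 63*I*√10/2 ≈ -122.0 + 99.612*I)
y² = (-122 + 63*I*√10/2)²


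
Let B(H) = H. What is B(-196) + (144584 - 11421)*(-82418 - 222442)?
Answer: -40596072376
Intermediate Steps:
B(-196) + (144584 - 11421)*(-82418 - 222442) = -196 + (144584 - 11421)*(-82418 - 222442) = -196 + 133163*(-304860) = -196 - 40596072180 = -40596072376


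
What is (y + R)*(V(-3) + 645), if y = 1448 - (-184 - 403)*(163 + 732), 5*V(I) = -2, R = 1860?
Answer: 1703913079/5 ≈ 3.4078e+8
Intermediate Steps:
V(I) = -⅖ (V(I) = (⅕)*(-2) = -⅖)
y = 526813 (y = 1448 - (-587)*895 = 1448 - 1*(-525365) = 1448 + 525365 = 526813)
(y + R)*(V(-3) + 645) = (526813 + 1860)*(-⅖ + 645) = 528673*(3223/5) = 1703913079/5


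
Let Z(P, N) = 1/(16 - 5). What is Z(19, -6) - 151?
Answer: -1660/11 ≈ -150.91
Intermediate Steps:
Z(P, N) = 1/11
Z(19, -6) - 151 = 1/11 - 151 = -1660/11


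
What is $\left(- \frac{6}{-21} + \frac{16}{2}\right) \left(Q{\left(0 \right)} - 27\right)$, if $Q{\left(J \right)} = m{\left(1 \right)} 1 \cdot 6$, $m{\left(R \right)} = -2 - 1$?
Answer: $- \frac{2610}{7} \approx -372.86$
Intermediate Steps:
$m{\left(R \right)} = -3$
$Q{\left(J \right)} = -18$ ($Q{\left(J \right)} = \left(-3\right) 1 \cdot 6 = \left(-3\right) 6 = -18$)
$\left(- \frac{6}{-21} + \frac{16}{2}\right) \left(Q{\left(0 \right)} - 27\right) = \left(- \frac{6}{-21} + \frac{16}{2}\right) \left(-18 - 27\right) = \left(\left(-6\right) \left(- \frac{1}{21}\right) + 16 \cdot \frac{1}{2}\right) \left(-45\right) = \left(\frac{2}{7} + 8\right) \left(-45\right) = \frac{58}{7} \left(-45\right) = - \frac{2610}{7}$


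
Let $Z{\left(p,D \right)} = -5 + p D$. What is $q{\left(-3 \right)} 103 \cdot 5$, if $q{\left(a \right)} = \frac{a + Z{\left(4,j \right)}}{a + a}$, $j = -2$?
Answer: $\frac{4120}{3} \approx 1373.3$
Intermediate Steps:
$Z{\left(p,D \right)} = -5 + D p$
$q{\left(a \right)} = \frac{-13 + a}{2 a}$ ($q{\left(a \right)} = \frac{a - 13}{a + a} = \frac{a - 13}{2 a} = \left(a - 13\right) \frac{1}{2 a} = \left(-13 + a\right) \frac{1}{2 a} = \frac{-13 + a}{2 a}$)
$q{\left(-3 \right)} 103 \cdot 5 = \frac{-13 - 3}{2 \left(-3\right)} 103 \cdot 5 = \frac{1}{2} \left(- \frac{1}{3}\right) \left(-16\right) 103 \cdot 5 = \frac{8}{3} \cdot 103 \cdot 5 = \frac{824}{3} \cdot 5 = \frac{4120}{3}$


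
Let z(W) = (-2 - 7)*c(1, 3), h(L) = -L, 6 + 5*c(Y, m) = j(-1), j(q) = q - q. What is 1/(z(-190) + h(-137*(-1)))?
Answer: -5/631 ≈ -0.0079239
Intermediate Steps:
j(q) = 0
c(Y, m) = -6/5 (c(Y, m) = -6/5 + (⅕)*0 = -6/5 + 0 = -6/5)
z(W) = 54/5 (z(W) = (-2 - 7)*(-6/5) = -9*(-6/5) = 54/5)
1/(z(-190) + h(-137*(-1))) = 1/(54/5 - (-137)*(-1)) = 1/(54/5 - 1*137) = 1/(54/5 - 137) = 1/(-631/5) = -5/631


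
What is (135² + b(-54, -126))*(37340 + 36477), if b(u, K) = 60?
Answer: 1349743845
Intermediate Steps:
(135² + b(-54, -126))*(37340 + 36477) = (135² + 60)*(37340 + 36477) = (18225 + 60)*73817 = 18285*73817 = 1349743845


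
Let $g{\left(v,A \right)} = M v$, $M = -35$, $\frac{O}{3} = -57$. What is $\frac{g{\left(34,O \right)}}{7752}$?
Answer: $- \frac{35}{228} \approx -0.15351$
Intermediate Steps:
$O = -171$ ($O = 3 \left(-57\right) = -171$)
$g{\left(v,A \right)} = - 35 v$
$\frac{g{\left(34,O \right)}}{7752} = \frac{\left(-35\right) 34}{7752} = \left(-1190\right) \frac{1}{7752} = - \frac{35}{228}$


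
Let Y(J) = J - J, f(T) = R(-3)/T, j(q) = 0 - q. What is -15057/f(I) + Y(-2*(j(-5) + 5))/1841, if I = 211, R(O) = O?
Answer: 1059009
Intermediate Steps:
j(q) = -q
f(T) = -3/T
Y(J) = 0
-15057/f(I) + Y(-2*(j(-5) + 5))/1841 = -15057/((-3/211)) + 0/1841 = -15057/((-3*1/211)) + 0*(1/1841) = -15057/(-3/211) + 0 = -15057*(-211/3) + 0 = 1059009 + 0 = 1059009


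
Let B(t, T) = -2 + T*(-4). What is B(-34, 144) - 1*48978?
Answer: -49556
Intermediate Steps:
B(t, T) = -2 - 4*T
B(-34, 144) - 1*48978 = (-2 - 4*144) - 1*48978 = (-2 - 576) - 48978 = -578 - 48978 = -49556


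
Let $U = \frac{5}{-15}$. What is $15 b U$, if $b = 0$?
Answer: $0$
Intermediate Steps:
$U = - \frac{1}{3}$ ($U = 5 \left(- \frac{1}{15}\right) = - \frac{1}{3} \approx -0.33333$)
$15 b U = 15 \cdot 0 \left(- \frac{1}{3}\right) = 0 \left(- \frac{1}{3}\right) = 0$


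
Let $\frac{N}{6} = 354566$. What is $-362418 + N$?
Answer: $1764978$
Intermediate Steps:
$N = 2127396$ ($N = 6 \cdot 354566 = 2127396$)
$-362418 + N = -362418 + 2127396 = 1764978$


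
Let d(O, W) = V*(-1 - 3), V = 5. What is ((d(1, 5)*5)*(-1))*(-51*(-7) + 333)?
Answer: 69000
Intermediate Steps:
d(O, W) = -20 (d(O, W) = 5*(-1 - 3) = 5*(-4) = -20)
((d(1, 5)*5)*(-1))*(-51*(-7) + 333) = (-20*5*(-1))*(-51*(-7) + 333) = (-100*(-1))*(357 + 333) = 100*690 = 69000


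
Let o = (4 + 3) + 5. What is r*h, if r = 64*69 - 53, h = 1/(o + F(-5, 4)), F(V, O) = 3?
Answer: 4363/15 ≈ 290.87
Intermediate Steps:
o = 12 (o = 7 + 5 = 12)
h = 1/15 (h = 1/(12 + 3) = 1/15 ≈ 0.066667)
r = 4363 (r = 4416 - 53 = 4363)
r*h = 4363*(1/15) = 4363/15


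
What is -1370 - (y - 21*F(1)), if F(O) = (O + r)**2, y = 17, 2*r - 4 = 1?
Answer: -4519/4 ≈ -1129.8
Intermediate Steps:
r = 5/2 (r = 2 + (1/2)*1 = 2 + 1/2 = 5/2 ≈ 2.5000)
F(O) = (5/2 + O)**2 (F(O) = (O + 5/2)**2 = (5/2 + O)**2)
-1370 - (y - 21*F(1)) = -1370 - (17 - 21*(5 + 2*1)**2/4) = -1370 - (17 - 21*(5 + 2)**2/4) = -1370 - (17 - 21*7**2/4) = -1370 - (17 - 21*49/4) = -1370 - (17 - 1029/4) = -1370 - 1*(-961/4) = -1370 + 961/4 = -4519/4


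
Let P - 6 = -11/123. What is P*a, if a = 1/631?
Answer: 727/77613 ≈ 0.0093670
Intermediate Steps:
a = 1/631 ≈ 0.0015848
P = 727/123 (P = 6 - 11/123 = 727/123 ≈ 5.9106)
P*a = (727/123)*(1/631) = 727/77613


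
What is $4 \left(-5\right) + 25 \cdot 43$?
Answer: $1055$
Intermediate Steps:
$4 \left(-5\right) + 25 \cdot 43 = -20 + 1075 = 1055$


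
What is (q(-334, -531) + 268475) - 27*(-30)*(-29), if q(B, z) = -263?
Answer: 244722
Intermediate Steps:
(q(-334, -531) + 268475) - 27*(-30)*(-29) = (-263 + 268475) - 27*(-30)*(-29) = 268212 + 810*(-29) = 268212 - 23490 = 244722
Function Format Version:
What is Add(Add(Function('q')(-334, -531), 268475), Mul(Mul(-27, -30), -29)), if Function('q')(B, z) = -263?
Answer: 244722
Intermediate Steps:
Add(Add(Function('q')(-334, -531), 268475), Mul(Mul(-27, -30), -29)) = Add(Add(-263, 268475), Mul(Mul(-27, -30), -29)) = Add(268212, Mul(810, -29)) = Add(268212, -23490) = 244722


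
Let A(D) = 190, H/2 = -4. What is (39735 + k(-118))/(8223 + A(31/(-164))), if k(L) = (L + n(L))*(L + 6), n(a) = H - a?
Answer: 40631/8413 ≈ 4.8296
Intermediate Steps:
H = -8 (H = 2*(-4) = -8)
n(a) = -8 - a
k(L) = -48 - 8*L (k(L) = (L + (-8 - L))*(L + 6) = -8*(6 + L) = -48 - 8*L)
(39735 + k(-118))/(8223 + A(31/(-164))) = (39735 + (-48 - 8*(-118)))/(8223 + 190) = (39735 + (-48 + 944))/8413 = (39735 + 896)*(1/8413) = 40631*(1/8413) = 40631/8413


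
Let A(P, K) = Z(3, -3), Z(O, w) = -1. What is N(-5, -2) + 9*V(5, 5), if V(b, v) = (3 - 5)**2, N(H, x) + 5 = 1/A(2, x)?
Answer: 30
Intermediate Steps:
A(P, K) = -1
N(H, x) = -6 (N(H, x) = -5 + 1/(-1) = -5 - 1 = -6)
V(b, v) = 4 (V(b, v) = (-2)**2 = 4)
N(-5, -2) + 9*V(5, 5) = -6 + 9*4 = -6 + 36 = 30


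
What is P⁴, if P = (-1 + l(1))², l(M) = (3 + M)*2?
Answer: 5764801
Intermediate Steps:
l(M) = 6 + 2*M
P = 49 (P = (-1 + (6 + 2*1))² = (-1 + (6 + 2))² = (-1 + 8)² = 7² = 49)
P⁴ = 49⁴ = 5764801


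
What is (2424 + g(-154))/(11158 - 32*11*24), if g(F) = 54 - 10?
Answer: 1234/1355 ≈ 0.91070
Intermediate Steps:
g(F) = 44
(2424 + g(-154))/(11158 - 32*11*24) = (2424 + 44)/(11158 - 32*11*24) = 2468/(11158 - 352*24) = 2468/(11158 - 8448) = 2468/2710 = 2468*(1/2710) = 1234/1355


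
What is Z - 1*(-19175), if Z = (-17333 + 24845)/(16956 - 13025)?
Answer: 75384437/3931 ≈ 19177.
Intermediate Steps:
Z = 7512/3931 ≈ 1.9110
Z - 1*(-19175) = 7512/3931 - 1*(-19175) = 7512/3931 + 19175 = 75384437/3931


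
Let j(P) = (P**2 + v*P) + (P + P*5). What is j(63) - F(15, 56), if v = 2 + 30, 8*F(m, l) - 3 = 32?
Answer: 50869/8 ≈ 6358.6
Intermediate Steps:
F(m, l) = 35/8 (F(m, l) = 3/8 + (1/8)*32 = 3/8 + 4 = 35/8)
v = 32
j(P) = P**2 + 38*P (j(P) = (P**2 + 32*P) + (P + P*5) = (P**2 + 32*P) + (P + 5*P) = (P**2 + 32*P) + 6*P = P**2 + 38*P)
j(63) - F(15, 56) = 63*(38 + 63) - 1*35/8 = 63*101 - 35/8 = 6363 - 35/8 = 50869/8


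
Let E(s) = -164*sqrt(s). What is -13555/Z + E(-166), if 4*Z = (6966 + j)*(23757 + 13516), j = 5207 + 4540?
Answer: -54220/622943649 - 164*I*sqrt(166) ≈ -8.7038e-5 - 2113.0*I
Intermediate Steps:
j = 9747
Z = 622943649/4 (Z = ((6966 + 9747)*(23757 + 13516))/4 = (16713*37273)/4 = (1/4)*622943649 = 622943649/4 ≈ 1.5574e+8)
-13555/Z + E(-166) = -13555/622943649/4 - 164*I*sqrt(166) = -13555*4/622943649 - 164*I*sqrt(166) = -54220/622943649 - 164*I*sqrt(166)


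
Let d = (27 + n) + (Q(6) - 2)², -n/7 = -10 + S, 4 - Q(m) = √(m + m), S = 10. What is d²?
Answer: 2041 - 688*√3 ≈ 849.35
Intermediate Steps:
Q(m) = 4 - √2*√m (Q(m) = 4 - √(m + m) = 4 - √(2*m) = 4 - √2*√m)
n = 0 (n = -7*(-10 + 10) = -7*0 = 0)
d = 27 + (2 - 2*√3)² (d = (27 + 0) + ((4 - √2*√6) - 2)² = 27 + ((4 - 2*√3) - 2)² = 27 + (2 - 2*√3)² ≈ 29.144)
d² = (43 - 8*√3)²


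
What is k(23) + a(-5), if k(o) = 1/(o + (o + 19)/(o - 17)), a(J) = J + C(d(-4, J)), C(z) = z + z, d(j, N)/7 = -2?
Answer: -989/30 ≈ -32.967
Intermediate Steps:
d(j, N) = -14 (d(j, N) = 7*(-2) = -14)
C(z) = 2*z
a(J) = -28 + J (a(J) = J + 2*(-14) = J - 28 = -28 + J)
k(o) = 1/(o + (19 + o)/(-17 + o))
k(23) + a(-5) = (-17 + 23)/(19 + 23² - 16*23) + (-28 - 5) = 6/(19 + 529 - 368) - 33 = 6/180 - 33 = (1/180)*6 - 33 = 1/30 - 33 = -989/30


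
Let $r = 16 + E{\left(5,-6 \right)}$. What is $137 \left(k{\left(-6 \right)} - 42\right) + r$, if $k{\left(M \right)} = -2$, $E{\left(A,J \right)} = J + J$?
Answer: $-6024$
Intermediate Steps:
$E{\left(A,J \right)} = 2 J$
$r = 4$ ($r = 16 + 2 \left(-6\right) = 16 - 12 = 4$)
$137 \left(k{\left(-6 \right)} - 42\right) + r = 137 \left(-2 - 42\right) + 4 = 137 \left(-44\right) + 4 = -6028 + 4 = -6024$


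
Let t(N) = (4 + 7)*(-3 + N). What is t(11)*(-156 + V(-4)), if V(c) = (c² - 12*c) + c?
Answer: -8448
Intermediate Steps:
t(N) = -33 + 11*N (t(N) = 11*(-3 + N) = -33 + 11*N)
V(c) = c² - 11*c
t(11)*(-156 + V(-4)) = (-33 + 11*11)*(-156 - 4*(-11 - 4)) = (-33 + 121)*(-156 - 4*(-15)) = 88*(-156 + 60) = 88*(-96) = -8448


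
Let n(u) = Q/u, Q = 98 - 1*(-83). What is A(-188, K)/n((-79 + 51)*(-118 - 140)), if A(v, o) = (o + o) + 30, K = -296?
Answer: -4059888/181 ≈ -22430.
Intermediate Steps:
Q = 181 (Q = 98 + 83 = 181)
n(u) = 181/u
A(v, o) = 30 + 2*o (A(v, o) = 2*o + 30 = 30 + 2*o)
A(-188, K)/n((-79 + 51)*(-118 - 140)) = (30 + 2*(-296))/((181/(((-79 + 51)*(-118 - 140))))) = (30 - 592)/((181/((-28*(-258))))) = -562/(181/7224) = -562/(181*(1/7224)) = -562/181/7224 = -562*7224/181 = -4059888/181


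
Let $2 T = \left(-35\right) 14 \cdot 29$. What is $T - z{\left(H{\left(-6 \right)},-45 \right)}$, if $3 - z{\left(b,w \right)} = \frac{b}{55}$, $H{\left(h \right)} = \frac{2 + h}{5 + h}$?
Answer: $- \frac{390936}{55} \approx -7107.9$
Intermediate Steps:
$H{\left(h \right)} = \frac{2 + h}{5 + h}$
$z{\left(b,w \right)} = 3 - \frac{b}{55}$
$T = -7105$ ($T = \frac{\left(-35\right) 14 \cdot 29}{2} = \frac{\left(-490\right) 29}{2} = \frac{1}{2} \left(-14210\right) = -7105$)
$T - z{\left(H{\left(-6 \right)},-45 \right)} = -7105 - \left(3 - \frac{\frac{1}{5 - 6} \left(2 - 6\right)}{55}\right) = -7105 - \left(3 - \frac{\frac{1}{-1} \left(-4\right)}{55}\right) = -7105 - \left(3 - \frac{\left(-1\right) \left(-4\right)}{55}\right) = -7105 - \left(3 - \frac{4}{55}\right) = -7105 - \frac{161}{55} = - \frac{390936}{55}$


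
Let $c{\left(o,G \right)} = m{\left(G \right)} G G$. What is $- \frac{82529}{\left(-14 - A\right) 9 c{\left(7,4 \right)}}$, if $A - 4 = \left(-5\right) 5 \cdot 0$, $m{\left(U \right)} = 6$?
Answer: $\frac{82529}{15552} \approx 5.3066$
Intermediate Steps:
$A = 4$ ($A = 4 + \left(-5\right) 5 \cdot 0 = 4 - 0 = 4 + 0 = 4$)
$c{\left(o,G \right)} = 6 G^{2}$ ($c{\left(o,G \right)} = 6 G G = 6 G^{2}$)
$- \frac{82529}{\left(-14 - A\right) 9 c{\left(7,4 \right)}} = - \frac{82529}{\left(-14 - 4\right) 9 \cdot 6 \cdot 4^{2}} = - \frac{82529}{\left(-14 - 4\right) 9 \cdot 6 \cdot 16} = - \frac{82529}{\left(-18\right) 9 \cdot 96} = - \frac{82529}{\left(-162\right) 96} = - \frac{82529}{-15552} = \left(-82529\right) \left(- \frac{1}{15552}\right) = \frac{82529}{15552}$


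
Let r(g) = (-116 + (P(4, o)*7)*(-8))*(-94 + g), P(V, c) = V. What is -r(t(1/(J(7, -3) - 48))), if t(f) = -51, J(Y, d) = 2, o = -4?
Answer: -49300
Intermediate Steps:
r(g) = 31960 - 340*g (r(g) = (-116 + (4*7)*(-8))*(-94 + g) = (-116 + 28*(-8))*(-94 + g) = (-116 - 224)*(-94 + g) = -340*(-94 + g) = 31960 - 340*g)
-r(t(1/(J(7, -3) - 48))) = -(31960 - 340*(-51)) = -(31960 + 17340) = -1*49300 = -49300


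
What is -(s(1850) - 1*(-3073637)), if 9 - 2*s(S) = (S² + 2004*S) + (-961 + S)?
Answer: 491753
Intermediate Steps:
s(S) = 485 - 2005*S/2 - S²/2 (s(S) = 9/2 - ((S² + 2004*S) + (-961 + S))/2 = 9/2 - (-961 + S² + 2005*S)/2 = 9/2 + (961/2 - 2005*S/2 - S²/2) = 485 - 2005*S/2 - S²/2)
-(s(1850) - 1*(-3073637)) = -((485 - 2005/2*1850 - ½*1850²) - 1*(-3073637)) = -((485 - 1854625 - ½*3422500) + 3073637) = -((485 - 1854625 - 1711250) + 3073637) = -(-3565390 + 3073637) = -1*(-491753) = 491753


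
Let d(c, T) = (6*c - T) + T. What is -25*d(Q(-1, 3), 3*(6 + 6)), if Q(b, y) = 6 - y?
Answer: -450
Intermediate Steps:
d(c, T) = 6*c (d(c, T) = (-T + 6*c) + T = 6*c)
-25*d(Q(-1, 3), 3*(6 + 6)) = -150*(6 - 1*3) = -150*(6 - 3) = -150*3 = -25*18 = -450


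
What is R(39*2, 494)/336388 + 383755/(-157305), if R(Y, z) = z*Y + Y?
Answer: -946284853/407042418 ≈ -2.3248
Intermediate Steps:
R(Y, z) = Y + Y*z (R(Y, z) = Y*z + Y = Y + Y*z)
R(39*2, 494)/336388 + 383755/(-157305) = ((39*2)*(1 + 494))/336388 + 383755/(-157305) = (78*495)*(1/336388) + 383755*(-1/157305) = 38610*(1/336388) - 76751/31461 = 1485/12938 - 76751/31461 = -946284853/407042418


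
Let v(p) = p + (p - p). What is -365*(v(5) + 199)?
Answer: -74460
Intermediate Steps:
v(p) = p (v(p) = p + 0 = p)
-365*(v(5) + 199) = -365*(5 + 199) = -365*204 = -74460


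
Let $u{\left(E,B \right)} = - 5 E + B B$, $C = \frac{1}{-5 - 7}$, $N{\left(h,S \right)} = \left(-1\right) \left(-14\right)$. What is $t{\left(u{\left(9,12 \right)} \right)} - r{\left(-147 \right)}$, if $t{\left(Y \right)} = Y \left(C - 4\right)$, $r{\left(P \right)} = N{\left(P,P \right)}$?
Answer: $- \frac{1673}{4} \approx -418.25$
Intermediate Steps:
$N{\left(h,S \right)} = 14$
$r{\left(P \right)} = 14$
$C = - \frac{1}{12}$ ($C = \frac{1}{-12} = - \frac{1}{12} \approx -0.083333$)
$u{\left(E,B \right)} = B^{2} - 5 E$ ($u{\left(E,B \right)} = - 5 E + B^{2} = B^{2} - 5 E$)
$t{\left(Y \right)} = - \frac{49 Y}{12}$ ($t{\left(Y \right)} = Y \left(- \frac{1}{12} - 4\right) = Y \left(- \frac{49}{12}\right) = - \frac{49 Y}{12}$)
$t{\left(u{\left(9,12 \right)} \right)} - r{\left(-147 \right)} = - \frac{49 \left(12^{2} - 45\right)}{12} - 14 = - \frac{49 \left(144 - 45\right)}{12} - 14 = \left(- \frac{49}{12}\right) 99 - 14 = - \frac{1617}{4} - 14 = - \frac{1673}{4}$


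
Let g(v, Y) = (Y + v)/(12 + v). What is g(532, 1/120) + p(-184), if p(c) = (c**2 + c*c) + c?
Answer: 4408291681/65280 ≈ 67529.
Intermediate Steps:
g(v, Y) = (Y + v)/(12 + v)
p(c) = c + 2*c**2 (p(c) = (c**2 + c**2) + c = 2*c**2 + c = c + 2*c**2)
g(532, 1/120) + p(-184) = (1/120 + 532)/(12 + 532) - 184*(1 + 2*(-184)) = (1/120 + 532)/544 - 184*(1 - 368) = (1/544)*(63841/120) - 184*(-367) = 63841/65280 + 67528 = 4408291681/65280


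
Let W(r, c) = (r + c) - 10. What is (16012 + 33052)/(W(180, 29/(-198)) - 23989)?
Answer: -9714672/4716191 ≈ -2.0599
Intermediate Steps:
W(r, c) = -10 + c + r (W(r, c) = (c + r) - 10 = -10 + c + r)
(16012 + 33052)/(W(180, 29/(-198)) - 23989) = (16012 + 33052)/((-10 + 29/(-198) + 180) - 23989) = 49064/((-10 + 29*(-1/198) + 180) - 23989) = 49064/((-10 - 29/198 + 180) - 23989) = 49064/(33631/198 - 23989) = 49064/(-4716191/198) = 49064*(-198/4716191) = -9714672/4716191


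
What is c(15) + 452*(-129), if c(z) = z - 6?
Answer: -58299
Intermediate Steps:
c(z) = -6 + z
c(15) + 452*(-129) = (-6 + 15) + 452*(-129) = 9 - 58308 = -58299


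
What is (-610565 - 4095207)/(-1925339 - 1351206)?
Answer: 4705772/3276545 ≈ 1.4362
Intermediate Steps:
(-610565 - 4095207)/(-1925339 - 1351206) = -4705772/(-3276545) = -4705772*(-1/3276545) = 4705772/3276545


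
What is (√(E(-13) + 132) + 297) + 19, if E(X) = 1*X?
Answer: 316 + √119 ≈ 326.91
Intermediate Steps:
E(X) = X
(√(E(-13) + 132) + 297) + 19 = (√(-13 + 132) + 297) + 19 = (√119 + 297) + 19 = (297 + √119) + 19 = 316 + √119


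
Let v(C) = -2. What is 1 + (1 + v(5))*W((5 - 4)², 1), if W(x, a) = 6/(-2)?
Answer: 4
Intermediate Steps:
W(x, a) = -3 (W(x, a) = 6*(-½) = -3)
1 + (1 + v(5))*W((5 - 4)², 1) = 1 + (1 - 2)*(-3) = 1 - 1*(-3) = 1 + 3 = 4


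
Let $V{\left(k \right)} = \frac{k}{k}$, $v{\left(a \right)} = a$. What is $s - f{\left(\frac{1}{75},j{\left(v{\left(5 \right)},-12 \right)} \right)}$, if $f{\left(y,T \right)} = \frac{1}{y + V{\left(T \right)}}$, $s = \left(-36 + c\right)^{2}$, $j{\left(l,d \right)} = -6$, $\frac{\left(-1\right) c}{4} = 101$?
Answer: $\frac{14713525}{76} \approx 1.936 \cdot 10^{5}$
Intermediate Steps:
$c = -404$ ($c = \left(-4\right) 101 = -404$)
$V{\left(k \right)} = 1$
$s = 193600$ ($s = \left(-36 - 404\right)^{2} = \left(-440\right)^{2} = 193600$)
$f{\left(y,T \right)} = \frac{1}{1 + y}$ ($f{\left(y,T \right)} = \frac{1}{y + 1} = \frac{1}{1 + y}$)
$s - f{\left(\frac{1}{75},j{\left(v{\left(5 \right)},-12 \right)} \right)} = 193600 - \frac{1}{1 + \frac{1}{75}} = 193600 - \frac{1}{\frac{76}{75}} = 193600 - \frac{75}{76} = \frac{14713525}{76}$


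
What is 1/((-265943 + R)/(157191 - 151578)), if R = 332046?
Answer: 5613/66103 ≈ 0.084913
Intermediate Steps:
1/((-265943 + R)/(157191 - 151578)) = 1/((-265943 + 332046)/(157191 - 151578)) = 1/(66103/5613) = 5613/66103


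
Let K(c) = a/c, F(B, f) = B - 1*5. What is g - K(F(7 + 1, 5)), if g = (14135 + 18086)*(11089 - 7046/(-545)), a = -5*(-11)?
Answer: 584864381338/1635 ≈ 3.5771e+8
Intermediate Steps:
F(B, f) = -5 + B (F(B, f) = B - 5 = -5 + B)
a = 55
K(c) = 55/c
g = 194954803771/545 (g = 32221*(11089 - 7046*(-1/545)) = 32221*(11089 + 7046/545) = 32221*(6050551/545) = 194954803771/545 ≈ 3.5772e+8)
g - K(F(7 + 1, 5)) = 194954803771/545 - 55/(-5 + (7 + 1)) = 194954803771/545 - 55/(-5 + 8) = 194954803771/545 - 55/3 = 584864381338/1635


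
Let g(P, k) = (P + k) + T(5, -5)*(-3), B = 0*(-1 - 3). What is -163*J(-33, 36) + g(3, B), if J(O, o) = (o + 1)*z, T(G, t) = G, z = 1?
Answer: -6043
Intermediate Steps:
B = 0 (B = 0*(-4) = 0)
J(O, o) = 1 + o (J(O, o) = (o + 1)*1 = (1 + o)*1 = 1 + o)
g(P, k) = -15 + P + k (g(P, k) = (P + k) + 5*(-3) = (P + k) - 15 = -15 + P + k)
-163*J(-33, 36) + g(3, B) = -163*(1 + 36) + (-15 + 3 + 0) = -163*37 - 12 = -6031 - 12 = -6043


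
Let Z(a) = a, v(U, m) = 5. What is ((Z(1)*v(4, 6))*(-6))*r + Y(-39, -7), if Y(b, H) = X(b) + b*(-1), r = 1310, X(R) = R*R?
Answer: -37740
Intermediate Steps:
X(R) = R**2
Y(b, H) = b**2 - b (Y(b, H) = b**2 + b*(-1) = b**2 - b)
((Z(1)*v(4, 6))*(-6))*r + Y(-39, -7) = ((1*5)*(-6))*1310 - 39*(-1 - 39) = (5*(-6))*1310 - 39*(-40) = -30*1310 + 1560 = -39300 + 1560 = -37740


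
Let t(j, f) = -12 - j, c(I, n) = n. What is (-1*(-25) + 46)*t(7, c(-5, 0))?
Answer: -1349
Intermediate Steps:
(-1*(-25) + 46)*t(7, c(-5, 0)) = (-1*(-25) + 46)*(-12 - 1*7) = (25 + 46)*(-12 - 7) = 71*(-19) = -1349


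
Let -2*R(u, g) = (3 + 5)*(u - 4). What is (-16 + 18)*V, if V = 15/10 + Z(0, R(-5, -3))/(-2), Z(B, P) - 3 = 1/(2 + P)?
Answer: -1/38 ≈ -0.026316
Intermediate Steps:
R(u, g) = 16 - 4*u (R(u, g) = -(3 + 5)*(u - 4)/2 = -4*(-4 + u) = -(-32 + 8*u)/2 = 16 - 4*u)
Z(B, P) = 3 + 1/(2 + P)
V = -1/76 (V = 15/10 + ((7 + 3*(16 - 4*(-5)))/(2 + (16 - 4*(-5))))/(-2) = 15*(1/10) + ((7 + 3*(16 + 20))/(2 + (16 + 20)))*(-1/2) = 3/2 + ((7 + 3*36)/(2 + 36))*(-1/2) = 3/2 + ((7 + 108)/38)*(-1/2) = 3/2 + ((1/38)*115)*(-1/2) = 3/2 + (115/38)*(-1/2) = 3/2 - 115/76 = -1/76 ≈ -0.013158)
(-16 + 18)*V = (-16 + 18)*(-1/76) = 2*(-1/76) = -1/38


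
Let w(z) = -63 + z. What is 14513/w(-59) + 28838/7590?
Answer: -53317717/462990 ≈ -115.16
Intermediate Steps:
14513/w(-59) + 28838/7590 = 14513/(-63 - 59) + 28838/7590 = 14513/(-122) + 28838*(1/7590) = 14513*(-1/122) + 14419/3795 = -14513/122 + 14419/3795 = -53317717/462990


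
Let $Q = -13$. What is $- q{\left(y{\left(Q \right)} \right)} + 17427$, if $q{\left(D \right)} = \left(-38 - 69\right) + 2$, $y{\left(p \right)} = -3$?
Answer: $17532$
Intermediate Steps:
$q{\left(D \right)} = -105$ ($q{\left(D \right)} = -107 + 2 = -105$)
$- q{\left(y{\left(Q \right)} \right)} + 17427 = \left(-1\right) \left(-105\right) + 17427 = 105 + 17427 = 17532$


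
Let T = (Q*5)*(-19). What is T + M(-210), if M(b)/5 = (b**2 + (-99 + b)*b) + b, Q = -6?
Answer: 544470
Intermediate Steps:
M(b) = 5*b + 5*b**2 + 5*b*(-99 + b) (M(b) = 5*((b**2 + (-99 + b)*b) + b) = 5*((b**2 + b*(-99 + b)) + b) = 5*(b + b**2 + b*(-99 + b)) = 5*b + 5*b**2 + 5*b*(-99 + b))
T = 570 (T = -6*5*(-19) = -30*(-19) = 570)
T + M(-210) = 570 + 10*(-210)*(-49 - 210) = 570 + 10*(-210)*(-259) = 570 + 543900 = 544470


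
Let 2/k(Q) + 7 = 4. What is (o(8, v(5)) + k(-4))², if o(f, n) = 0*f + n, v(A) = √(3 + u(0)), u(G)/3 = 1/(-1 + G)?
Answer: 4/9 ≈ 0.44444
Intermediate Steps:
u(G) = 3/(-1 + G)
k(Q) = -⅔ (k(Q) = 2/(-7 + 4) = 2/(-3) = 2*(-⅓) = -⅔)
v(A) = 0 (v(A) = √(3 + 3/(-1 + 0)) = √(3 + 3/(-1)) = √(3 + 3*(-1)) = √(3 - 3) = √0 = 0)
o(f, n) = n (o(f, n) = 0 + n = n)
(o(8, v(5)) + k(-4))² = (0 - ⅔)² = (-⅔)² = 4/9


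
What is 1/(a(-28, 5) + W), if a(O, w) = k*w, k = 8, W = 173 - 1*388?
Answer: -1/175 ≈ -0.0057143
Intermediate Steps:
W = -215 (W = 173 - 388 = -215)
a(O, w) = 8*w
1/(a(-28, 5) + W) = 1/(8*5 - 215) = 1/(40 - 215) = 1/(-175) = -1/175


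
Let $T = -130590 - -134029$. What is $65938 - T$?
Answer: $62499$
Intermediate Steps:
$T = 3439$ ($T = -130590 + 134029 = 3439$)
$65938 - T = 65938 - 3439 = 62499$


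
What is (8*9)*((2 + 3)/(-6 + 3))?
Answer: -120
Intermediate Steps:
(8*9)*((2 + 3)/(-6 + 3)) = 72*(5/(-3)) = 72*(5*(-1/3)) = 72*(-5/3) = -120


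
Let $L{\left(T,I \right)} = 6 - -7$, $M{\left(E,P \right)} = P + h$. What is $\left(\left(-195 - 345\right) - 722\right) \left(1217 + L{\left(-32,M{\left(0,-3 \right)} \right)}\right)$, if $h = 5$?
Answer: $-1552260$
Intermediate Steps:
$M{\left(E,P \right)} = 5 + P$ ($M{\left(E,P \right)} = P + 5 = 5 + P$)
$L{\left(T,I \right)} = 13$ ($L{\left(T,I \right)} = 6 + 7 = 13$)
$\left(\left(-195 - 345\right) - 722\right) \left(1217 + L{\left(-32,M{\left(0,-3 \right)} \right)}\right) = \left(\left(-195 - 345\right) - 722\right) \left(1217 + 13\right) = \left(\left(-195 - 345\right) - 722\right) 1230 = \left(-540 - 722\right) 1230 = \left(-1262\right) 1230 = -1552260$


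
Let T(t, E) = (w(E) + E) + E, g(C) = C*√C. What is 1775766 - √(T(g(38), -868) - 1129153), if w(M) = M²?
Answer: 1775766 - I*√377465 ≈ 1.7758e+6 - 614.38*I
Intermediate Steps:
g(C) = C^(3/2)
T(t, E) = E² + 2*E (T(t, E) = (E² + E) + E = (E + E²) + E = E² + 2*E)
1775766 - √(T(g(38), -868) - 1129153) = 1775766 - √(-868*(2 - 868) - 1129153) = 1775766 - √(-868*(-866) - 1129153) = 1775766 - √(751688 - 1129153) = 1775766 - √(-377465) = 1775766 - I*√377465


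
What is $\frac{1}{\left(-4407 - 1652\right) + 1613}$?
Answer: $- \frac{1}{4446} \approx -0.00022492$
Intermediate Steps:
$\frac{1}{\left(-4407 - 1652\right) + 1613} = \frac{1}{-6059 + 1613} = \frac{1}{-4446} = - \frac{1}{4446}$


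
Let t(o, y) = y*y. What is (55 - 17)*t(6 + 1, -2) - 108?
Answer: 44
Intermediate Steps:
t(o, y) = y²
(55 - 17)*t(6 + 1, -2) - 108 = (55 - 17)*(-2)² - 108 = 38*4 - 108 = 152 - 108 = 44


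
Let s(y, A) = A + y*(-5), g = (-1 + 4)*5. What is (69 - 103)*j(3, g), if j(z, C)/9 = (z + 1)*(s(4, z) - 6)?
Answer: 28152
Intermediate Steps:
g = 15 (g = 3*5 = 15)
s(y, A) = A - 5*y
j(z, C) = 9*(1 + z)*(-26 + z) (j(z, C) = 9*((z + 1)*((z - 5*4) - 6)) = 9*((1 + z)*((z - 20) - 6)) = 9*((1 + z)*((-20 + z) - 6)) = 9*((1 + z)*(-26 + z)) = 9*(1 + z)*(-26 + z))
(69 - 103)*j(3, g) = (69 - 103)*(-234 - 225*3 + 9*3**2) = -34*(-234 - 675 + 9*9) = -34*(-234 - 675 + 81) = -34*(-828) = 28152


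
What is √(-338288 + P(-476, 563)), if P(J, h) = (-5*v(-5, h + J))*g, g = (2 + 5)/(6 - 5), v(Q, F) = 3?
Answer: I*√338393 ≈ 581.72*I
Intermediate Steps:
g = 7 (g = 7/1 = 7*1 = 7)
P(J, h) = -105 (P(J, h) = -5*3*7 = -15*7 = -105)
√(-338288 + P(-476, 563)) = √(-338288 - 105) = √(-338393) = I*√338393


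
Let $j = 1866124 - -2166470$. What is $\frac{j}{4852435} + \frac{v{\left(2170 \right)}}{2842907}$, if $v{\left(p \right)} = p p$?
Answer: $\frac{34313920882258}{13795021428545} \approx 2.4874$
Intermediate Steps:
$v{\left(p \right)} = p^{2}$
$j = 4032594$ ($j = 1866124 + 2166470 = 4032594$)
$\frac{j}{4852435} + \frac{v{\left(2170 \right)}}{2842907} = \frac{4032594}{4852435} + \frac{2170^{2}}{2842907} = 4032594 \cdot \frac{1}{4852435} + 4708900 \cdot \frac{1}{2842907} = \frac{4032594}{4852435} + \frac{4708900}{2842907} = \frac{34313920882258}{13795021428545}$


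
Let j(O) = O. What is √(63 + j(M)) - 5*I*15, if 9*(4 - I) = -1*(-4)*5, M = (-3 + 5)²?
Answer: -400/3 + √67 ≈ -125.15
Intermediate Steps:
M = 4 (M = 2² = 4)
I = 16/9 (I = 4 - (-1*(-4))*5/9 = 4 - 4*5/9 = 4 - ⅑*20 = 4 - 20/9 = 16/9 ≈ 1.7778)
√(63 + j(M)) - 5*I*15 = √(63 + 4) - 5*16/9*15 = √67 - 80/9*15 = √67 - 400/3 = -400/3 + √67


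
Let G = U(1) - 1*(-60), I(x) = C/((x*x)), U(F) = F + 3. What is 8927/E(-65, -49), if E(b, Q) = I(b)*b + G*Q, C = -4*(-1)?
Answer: -580255/203844 ≈ -2.8466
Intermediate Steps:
C = 4
U(F) = 3 + F
I(x) = 4/x² (I(x) = 4/((x*x)) = 4/(x²) = 4/x²)
G = 64 (G = (3 + 1) - 1*(-60) = 4 + 60 = 64)
E(b, Q) = 4/b + 64*Q (E(b, Q) = (4/b²)*b + 64*Q = 4/b + 64*Q)
8927/E(-65, -49) = 8927/(4/(-65) + 64*(-49)) = 8927/(4*(-1/65) - 3136) = 8927/(-4/65 - 3136) = 8927/(-203844/65) = 8927*(-65/203844) = -580255/203844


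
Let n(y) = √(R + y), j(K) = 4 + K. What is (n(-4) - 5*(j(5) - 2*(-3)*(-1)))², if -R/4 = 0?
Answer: 221 - 60*I ≈ 221.0 - 60.0*I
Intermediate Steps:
R = 0 (R = -4*0 = 0)
n(y) = √y (n(y) = √(0 + y) = √y)
(n(-4) - 5*(j(5) - 2*(-3)*(-1)))² = (√(-4) - 5*((4 + 5) - 2*(-3)*(-1)))² = (2*I - 5*(9 + 6*(-1)))² = (2*I - 5*(9 - 6))² = (2*I - 5*3)² = (2*I - 15)² = (-15 + 2*I)²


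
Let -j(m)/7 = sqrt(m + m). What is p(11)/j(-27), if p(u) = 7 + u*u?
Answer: 64*I*sqrt(6)/63 ≈ 2.4884*I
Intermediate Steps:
p(u) = 7 + u**2
j(m) = -7*sqrt(2)*sqrt(m) (j(m) = -7*sqrt(m + m) = -7*sqrt(2)*sqrt(m))
p(11)/j(-27) = (7 + 11**2)/((-7*sqrt(2)*sqrt(-27))) = (7 + 121)/((-7*sqrt(2)*3*I*sqrt(3))) = 128/((-21*I*sqrt(6))) = 128*(I*sqrt(6)/126) = 64*I*sqrt(6)/63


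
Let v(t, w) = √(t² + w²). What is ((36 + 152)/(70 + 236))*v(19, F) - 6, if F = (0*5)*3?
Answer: 868/153 ≈ 5.6732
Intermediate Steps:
F = 0 (F = 0*3 = 0)
((36 + 152)/(70 + 236))*v(19, F) - 6 = ((36 + 152)/(70 + 236))*√(19² + 0²) - 6 = (188/306)*√(361 + 0) - 6 = (188*(1/306))*√361 - 6 = (94/153)*19 - 6 = 1786/153 - 6 = 868/153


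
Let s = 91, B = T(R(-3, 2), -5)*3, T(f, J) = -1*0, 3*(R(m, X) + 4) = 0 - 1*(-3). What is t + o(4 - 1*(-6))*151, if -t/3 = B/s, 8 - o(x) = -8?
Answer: 2416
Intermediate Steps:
R(m, X) = -3 (R(m, X) = -4 + (0 - 1*(-3))/3 = -4 + (0 + 3)/3 = -4 + (1/3)*3 = -4 + 1 = -3)
T(f, J) = 0
B = 0 (B = 0*3 = 0)
o(x) = 16 (o(x) = 8 - 1*(-8) = 8 + 8 = 16)
t = 0 (t = -0/91 = -3*0 = 0)
t + o(4 - 1*(-6))*151 = 0 + 16*151 = 0 + 2416 = 2416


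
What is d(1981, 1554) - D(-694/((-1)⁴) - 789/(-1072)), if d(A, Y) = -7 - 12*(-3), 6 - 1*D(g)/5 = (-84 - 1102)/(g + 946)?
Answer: -6627893/270933 ≈ -24.463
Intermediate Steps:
D(g) = 30 + 5930/(946 + g) (D(g) = 30 - 5*(-84 - 1102)/(g + 946) = 30 - (-5930)/(946 + g) = 30 + 5930/(946 + g))
d(A, Y) = 29 (d(A, Y) = -7 + 36 = 29)
d(1981, 1554) - D(-694/((-1)⁴) - 789/(-1072)) = 29 - 10*(3431 + 3*(-694/((-1)⁴) - 789/(-1072)))/(946 + (-694/((-1)⁴) - 789/(-1072))) = 29 - 10*(3431 + 3*(-694/1 - 789*(-1/1072)))/(946 + (-694/1 - 789*(-1/1072))) = 29 - 10*(3431 + 3*(-694*1 + 789/1072))/(946 + (-694*1 + 789/1072)) = 29 - 10*(3431 + 3*(-694 + 789/1072))/(946 + (-694 + 789/1072)) = 29 - 10*(3431 + 3*(-743179/1072))/(946 - 743179/1072) = 29 - 10*(3431 - 2229537/1072)/270933/1072 = 29 - 10*1072*1448495/(270933*1072) = 29 - 1*14484950/270933 = 29 - 14484950/270933 = -6627893/270933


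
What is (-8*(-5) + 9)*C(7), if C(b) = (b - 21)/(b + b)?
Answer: -49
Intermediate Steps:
C(b) = (-21 + b)/(2*b) (C(b) = (-21 + b)/((2*b)) = (-21 + b)*(1/(2*b)) = (-21 + b)/(2*b))
(-8*(-5) + 9)*C(7) = (-8*(-5) + 9)*((½)*(-21 + 7)/7) = (40 + 9)*((½)*(⅐)*(-14)) = 49*(-1) = -49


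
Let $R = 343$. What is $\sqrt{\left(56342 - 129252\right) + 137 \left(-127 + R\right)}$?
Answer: $11 i \sqrt{358} \approx 208.13 i$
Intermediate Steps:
$\sqrt{\left(56342 - 129252\right) + 137 \left(-127 + R\right)} = \sqrt{\left(56342 - 129252\right) + 137 \left(-127 + 343\right)} = \sqrt{-72910 + 137 \cdot 216} = \sqrt{-72910 + 29592} = \sqrt{-43318} = 11 i \sqrt{358}$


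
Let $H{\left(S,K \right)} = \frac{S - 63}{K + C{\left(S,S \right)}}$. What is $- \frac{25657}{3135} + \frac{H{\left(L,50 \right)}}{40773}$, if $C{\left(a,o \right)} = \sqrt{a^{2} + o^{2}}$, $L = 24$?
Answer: $- \frac{235027708313}{28717647090} + \frac{78 \sqrt{2}}{4580167} \approx -8.1841$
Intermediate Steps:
$H{\left(S,K \right)} = \frac{-63 + S}{K + \sqrt{2} \sqrt{S^{2}}}$ ($H{\left(S,K \right)} = \frac{S - 63}{K + \sqrt{S^{2} + S^{2}}} = \frac{-63 + S}{K + \sqrt{2 S^{2}}} = \frac{-63 + S}{K + \sqrt{2} \sqrt{S^{2}}}$)
$- \frac{25657}{3135} + \frac{H{\left(L,50 \right)}}{40773} = - \frac{25657}{3135} + \frac{\frac{1}{50 + \sqrt{2} \sqrt{24^{2}}} \left(-63 + 24\right)}{40773} = \left(-25657\right) \frac{1}{3135} + \frac{1}{50 + \sqrt{2} \sqrt{576}} \left(-39\right) \frac{1}{40773} = - \frac{25657}{3135} + \frac{1}{50 + \sqrt{2} \cdot 24} \left(-39\right) \frac{1}{40773} = - \frac{25657}{3135} + \frac{1}{50 + 24 \sqrt{2}} \left(-39\right) \frac{1}{40773} = - \frac{25657}{3135} + - \frac{39}{50 + 24 \sqrt{2}} \cdot \frac{1}{40773} = - \frac{25657}{3135} - \frac{13}{13591 \left(50 + 24 \sqrt{2}\right)}$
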